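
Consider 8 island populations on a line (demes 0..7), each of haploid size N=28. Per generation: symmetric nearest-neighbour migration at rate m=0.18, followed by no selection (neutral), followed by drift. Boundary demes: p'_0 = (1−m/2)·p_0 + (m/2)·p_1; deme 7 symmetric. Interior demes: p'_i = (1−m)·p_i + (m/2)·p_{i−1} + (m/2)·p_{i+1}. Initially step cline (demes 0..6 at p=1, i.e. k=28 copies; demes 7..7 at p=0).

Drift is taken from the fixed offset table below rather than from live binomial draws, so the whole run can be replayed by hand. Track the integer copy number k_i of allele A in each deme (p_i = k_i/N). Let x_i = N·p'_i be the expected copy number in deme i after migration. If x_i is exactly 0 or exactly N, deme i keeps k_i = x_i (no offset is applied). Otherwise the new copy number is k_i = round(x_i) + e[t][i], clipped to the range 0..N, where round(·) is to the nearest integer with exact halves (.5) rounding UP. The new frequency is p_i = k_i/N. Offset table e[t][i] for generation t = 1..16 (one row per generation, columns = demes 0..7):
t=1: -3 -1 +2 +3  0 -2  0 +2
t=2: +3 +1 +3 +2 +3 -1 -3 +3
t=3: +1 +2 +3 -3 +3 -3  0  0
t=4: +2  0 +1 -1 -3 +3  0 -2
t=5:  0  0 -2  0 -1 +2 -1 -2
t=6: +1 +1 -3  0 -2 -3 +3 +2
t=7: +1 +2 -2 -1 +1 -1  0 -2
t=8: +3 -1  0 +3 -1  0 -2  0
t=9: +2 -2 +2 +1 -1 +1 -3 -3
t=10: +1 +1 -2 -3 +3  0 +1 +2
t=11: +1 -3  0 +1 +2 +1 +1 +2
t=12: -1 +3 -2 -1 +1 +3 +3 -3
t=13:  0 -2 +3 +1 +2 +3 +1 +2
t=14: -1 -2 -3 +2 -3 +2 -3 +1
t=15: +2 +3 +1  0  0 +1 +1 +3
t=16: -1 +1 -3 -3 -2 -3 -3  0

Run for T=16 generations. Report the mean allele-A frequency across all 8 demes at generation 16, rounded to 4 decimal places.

t=0: k=[28 28 28 28 28 28 28 0]
t=1: x=[28.0000 28.0000 28.0000 28.0000 28.0000 28.0000 25.4800 2.5200] k=[28 28 28 28 28 28 25 5]
t=2: x=[28.0000 28.0000 28.0000 28.0000 28.0000 27.7300 23.4700 6.8000] k=[28 28 28 28 28 27 20 10]
t=3: x=[28.0000 28.0000 28.0000 28.0000 27.9100 26.4600 19.7300 10.9000] k=[28 28 28 28 28 23 20 11]
t=4: x=[28.0000 28.0000 28.0000 28.0000 27.5500 23.1800 19.4600 11.8100] k=[28 28 28 28 25 26 19 10]
t=5: x=[28.0000 28.0000 28.0000 27.7300 25.3600 25.2800 18.8200 10.8100] k=[28 28 28 28 24 27 18 9]
t=6: x=[28.0000 28.0000 28.0000 27.6400 24.6300 25.9200 18.0000 9.8100] k=[28 28 28 28 23 23 21 12]
t=7: x=[28.0000 28.0000 28.0000 27.5500 23.4500 22.8200 20.3700 12.8100] k=[28 28 28 27 24 22 20 11]
t=8: x=[28.0000 28.0000 27.9100 26.8200 24.0900 22.0000 19.3700 11.8100] k=[28 28 28 28 23 22 17 12]
t=9: x=[28.0000 28.0000 28.0000 27.5500 23.3600 21.6400 17.0000 12.4500] k=[28 28 28 28 22 23 14 9]
t=10: x=[28.0000 28.0000 28.0000 27.4600 22.6300 22.1000 14.3600 9.4500] k=[28 28 28 24 26 22 15 11]
t=11: x=[28.0000 28.0000 27.6400 24.5400 25.4600 21.7300 15.2700 11.3600] k=[28 28 28 26 27 23 16 13]
t=12: x=[28.0000 28.0000 27.8200 26.2700 26.5500 22.7300 16.3600 13.2700] k=[28 28 26 25 28 26 19 10]
t=13: x=[28.0000 27.8200 26.0900 25.3600 27.5500 25.5500 18.8200 10.8100] k=[28 26 28 26 28 28 20 13]
t=14: x=[27.8200 26.3600 27.6400 26.3600 27.8200 27.2800 20.0900 13.6300] k=[27 24 25 28 25 28 17 15]
t=15: x=[26.7300 24.3600 25.1800 27.4600 25.5400 26.7400 17.8100 15.1800] k=[28 27 26 27 26 28 19 18]
t=16: x=[27.9100 27.0000 26.1800 26.8200 26.2700 27.0100 19.7200 18.0900] k=[27 28 23 24 24 24 17 18]

0.8259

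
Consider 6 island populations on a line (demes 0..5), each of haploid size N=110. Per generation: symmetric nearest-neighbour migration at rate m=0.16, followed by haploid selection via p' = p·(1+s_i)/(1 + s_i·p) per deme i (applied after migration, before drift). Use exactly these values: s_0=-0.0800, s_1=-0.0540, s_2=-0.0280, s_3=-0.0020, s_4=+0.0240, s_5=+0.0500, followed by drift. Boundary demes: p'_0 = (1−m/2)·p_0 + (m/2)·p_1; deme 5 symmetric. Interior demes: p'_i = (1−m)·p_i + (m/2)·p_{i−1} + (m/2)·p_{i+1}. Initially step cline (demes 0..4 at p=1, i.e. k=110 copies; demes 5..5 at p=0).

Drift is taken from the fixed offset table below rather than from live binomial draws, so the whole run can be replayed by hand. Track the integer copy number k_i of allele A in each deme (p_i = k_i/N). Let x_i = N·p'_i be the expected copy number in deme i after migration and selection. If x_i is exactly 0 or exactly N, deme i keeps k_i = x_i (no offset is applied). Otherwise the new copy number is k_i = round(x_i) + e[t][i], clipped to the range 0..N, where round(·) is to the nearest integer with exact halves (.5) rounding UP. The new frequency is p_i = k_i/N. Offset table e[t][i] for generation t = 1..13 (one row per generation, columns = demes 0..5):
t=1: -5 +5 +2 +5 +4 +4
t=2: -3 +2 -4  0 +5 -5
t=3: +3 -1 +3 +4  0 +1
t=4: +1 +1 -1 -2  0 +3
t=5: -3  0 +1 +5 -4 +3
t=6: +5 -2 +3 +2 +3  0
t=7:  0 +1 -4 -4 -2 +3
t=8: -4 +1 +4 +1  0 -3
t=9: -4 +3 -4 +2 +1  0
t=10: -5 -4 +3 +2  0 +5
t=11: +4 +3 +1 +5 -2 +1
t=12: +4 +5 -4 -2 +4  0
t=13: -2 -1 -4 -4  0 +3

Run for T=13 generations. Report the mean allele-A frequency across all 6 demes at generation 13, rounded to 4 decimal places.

t=0: k=[110 110 110 110 110 0]
t=1: x=[110.0000 110.0000 110.0000 110.0000 101.3901 9.2032] k=[110 110 110 110 105 13]
t=2: x=[110.0000 110.0000 110.0000 109.5992 98.2905 21.1820] k=[110 110 110 110 103 16]
t=3: x=[110.0000 110.0000 110.0000 109.4389 96.8766 23.8590] k=[110 110 110 110 97 25]
t=4: x=[110.0000 110.0000 110.0000 108.9579 92.6297 31.8526] k=[110 110 110 107 93 35]
t=5: x=[110.0000 110.0000 109.7531 106.1125 89.8729 40.8853] k=[110 110 110 110 86 44]
t=6: x=[110.0000 110.0000 110.0000 108.0762 85.0209 48.6801] k=[110 110 110 110 88 49]
t=7: x=[110.0000 110.0000 110.0000 108.2365 87.0734 53.4595] k=[110 110 110 104 85 56]
t=8: x=[110.0000 110.0000 109.5062 102.9468 84.6654 59.6546] k=[110 110 110 104 85 57]
t=9: x=[110.0000 110.0000 109.5062 102.9468 84.7444 60.5710] k=[110 110 106 105 86 61]
t=10: x=[110.0000 109.6618 106.1355 103.5479 85.9684 64.3084] k=[110 106 109 106 86 69]
t=11: x=[109.6523 106.3701 108.4780 104.6298 86.6788 71.5885] k=[110 109 109 110 85 73]
t=12: x=[109.9130 109.0279 109.0537 107.9159 86.4815 75.1322] k=[110 110 105 106 90 75]
t=13: x=[110.0000 109.5773 105.3553 104.6298 90.4640 77.3315] k=[110 109 101 101 90 80]

0.8955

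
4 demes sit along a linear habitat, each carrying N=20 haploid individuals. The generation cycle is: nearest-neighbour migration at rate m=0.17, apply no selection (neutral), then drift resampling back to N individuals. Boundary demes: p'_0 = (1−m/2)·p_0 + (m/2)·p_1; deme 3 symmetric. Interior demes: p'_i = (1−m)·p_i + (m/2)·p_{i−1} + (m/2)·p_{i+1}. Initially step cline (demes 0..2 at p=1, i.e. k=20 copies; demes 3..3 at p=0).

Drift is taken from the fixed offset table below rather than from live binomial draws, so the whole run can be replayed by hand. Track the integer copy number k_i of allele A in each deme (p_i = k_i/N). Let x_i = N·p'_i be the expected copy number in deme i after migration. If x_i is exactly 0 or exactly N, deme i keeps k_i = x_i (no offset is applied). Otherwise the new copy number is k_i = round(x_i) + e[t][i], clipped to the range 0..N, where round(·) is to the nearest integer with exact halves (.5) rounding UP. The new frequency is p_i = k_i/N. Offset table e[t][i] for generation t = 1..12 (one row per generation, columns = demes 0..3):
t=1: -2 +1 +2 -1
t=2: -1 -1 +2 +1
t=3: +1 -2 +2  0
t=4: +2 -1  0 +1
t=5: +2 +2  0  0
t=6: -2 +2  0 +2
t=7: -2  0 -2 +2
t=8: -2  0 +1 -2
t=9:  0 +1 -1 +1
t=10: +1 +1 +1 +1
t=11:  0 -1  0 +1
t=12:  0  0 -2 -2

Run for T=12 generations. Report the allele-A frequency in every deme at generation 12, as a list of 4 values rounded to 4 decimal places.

[1.0000, 0.9500, 0.7000, 0.6500]

t=0: k=[20 20 20 0]
t=1: x=[20.0000 20.0000 18.3000 1.7000] k=[20 20 20 1]
t=2: x=[20.0000 20.0000 18.3850 2.6150] k=[20 20 20 4]
t=3: x=[20.0000 20.0000 18.6400 5.3600] k=[20 20 20 5]
t=4: x=[20.0000 20.0000 18.7250 6.2750] k=[20 20 19 7]
t=5: x=[20.0000 19.9150 18.0650 8.0200] k=[20 20 18 8]
t=6: x=[20.0000 19.8300 17.3200 8.8500] k=[20 20 17 11]
t=7: x=[20.0000 19.7450 16.7450 11.5100] k=[20 20 15 14]
t=8: x=[20.0000 19.5750 15.3400 14.0850] k=[20 20 16 12]
t=9: x=[20.0000 19.6600 16.0000 12.3400] k=[20 20 15 13]
t=10: x=[20.0000 19.5750 15.2550 13.1700] k=[20 20 16 14]
t=11: x=[20.0000 19.6600 16.1700 14.1700] k=[20 19 16 15]
t=12: x=[19.9150 18.8300 16.1700 15.0850] k=[20 19 14 13]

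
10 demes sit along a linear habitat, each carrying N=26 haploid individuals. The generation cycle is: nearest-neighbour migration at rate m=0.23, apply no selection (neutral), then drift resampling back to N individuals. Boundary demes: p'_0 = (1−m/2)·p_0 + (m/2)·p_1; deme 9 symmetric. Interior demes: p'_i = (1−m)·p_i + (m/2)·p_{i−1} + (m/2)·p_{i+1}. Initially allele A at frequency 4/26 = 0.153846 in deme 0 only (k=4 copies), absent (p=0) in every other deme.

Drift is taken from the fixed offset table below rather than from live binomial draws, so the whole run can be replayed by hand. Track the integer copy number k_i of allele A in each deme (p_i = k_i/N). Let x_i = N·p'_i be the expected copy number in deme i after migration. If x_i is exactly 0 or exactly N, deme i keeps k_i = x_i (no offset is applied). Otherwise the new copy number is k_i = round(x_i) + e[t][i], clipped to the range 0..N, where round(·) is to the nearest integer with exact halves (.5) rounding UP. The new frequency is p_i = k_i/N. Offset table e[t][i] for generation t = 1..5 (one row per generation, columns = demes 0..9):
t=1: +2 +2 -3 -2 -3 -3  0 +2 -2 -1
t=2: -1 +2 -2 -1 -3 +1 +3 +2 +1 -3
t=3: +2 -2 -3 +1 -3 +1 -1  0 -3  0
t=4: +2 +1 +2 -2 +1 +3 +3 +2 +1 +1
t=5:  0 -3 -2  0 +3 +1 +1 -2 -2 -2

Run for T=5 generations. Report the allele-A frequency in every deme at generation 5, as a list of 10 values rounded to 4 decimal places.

[0.2692, 0.0000, 0.0000, 0.0000, 0.0000, 0.0000, 0.0000, 0.0000, 0.0000, 0.0000]

t=0: k=[4 0 0 0 0 0 0 0 0 0]
t=1: x=[3.5400 0.4600 0.0000 0.0000 0.0000 0.0000 0.0000 0.0000 0.0000 0.0000] k=[6 2 0 0 0 0 0 0 0 0]
t=2: x=[5.5400 2.2300 0.2300 0.0000 0.0000 0.0000 0.0000 0.0000 0.0000 0.0000] k=[5 4 0 0 0 0 0 0 0 0]
t=3: x=[4.8850 3.6550 0.4600 0.0000 0.0000 0.0000 0.0000 0.0000 0.0000 0.0000] k=[7 2 0 0 0 0 0 0 0 0]
t=4: x=[6.4250 2.3450 0.2300 0.0000 0.0000 0.0000 0.0000 0.0000 0.0000 0.0000] k=[8 3 2 0 0 0 0 0 0 0]
t=5: x=[7.4250 3.4600 1.8850 0.2300 0.0000 0.0000 0.0000 0.0000 0.0000 0.0000] k=[7 0 0 0 0 0 0 0 0 0]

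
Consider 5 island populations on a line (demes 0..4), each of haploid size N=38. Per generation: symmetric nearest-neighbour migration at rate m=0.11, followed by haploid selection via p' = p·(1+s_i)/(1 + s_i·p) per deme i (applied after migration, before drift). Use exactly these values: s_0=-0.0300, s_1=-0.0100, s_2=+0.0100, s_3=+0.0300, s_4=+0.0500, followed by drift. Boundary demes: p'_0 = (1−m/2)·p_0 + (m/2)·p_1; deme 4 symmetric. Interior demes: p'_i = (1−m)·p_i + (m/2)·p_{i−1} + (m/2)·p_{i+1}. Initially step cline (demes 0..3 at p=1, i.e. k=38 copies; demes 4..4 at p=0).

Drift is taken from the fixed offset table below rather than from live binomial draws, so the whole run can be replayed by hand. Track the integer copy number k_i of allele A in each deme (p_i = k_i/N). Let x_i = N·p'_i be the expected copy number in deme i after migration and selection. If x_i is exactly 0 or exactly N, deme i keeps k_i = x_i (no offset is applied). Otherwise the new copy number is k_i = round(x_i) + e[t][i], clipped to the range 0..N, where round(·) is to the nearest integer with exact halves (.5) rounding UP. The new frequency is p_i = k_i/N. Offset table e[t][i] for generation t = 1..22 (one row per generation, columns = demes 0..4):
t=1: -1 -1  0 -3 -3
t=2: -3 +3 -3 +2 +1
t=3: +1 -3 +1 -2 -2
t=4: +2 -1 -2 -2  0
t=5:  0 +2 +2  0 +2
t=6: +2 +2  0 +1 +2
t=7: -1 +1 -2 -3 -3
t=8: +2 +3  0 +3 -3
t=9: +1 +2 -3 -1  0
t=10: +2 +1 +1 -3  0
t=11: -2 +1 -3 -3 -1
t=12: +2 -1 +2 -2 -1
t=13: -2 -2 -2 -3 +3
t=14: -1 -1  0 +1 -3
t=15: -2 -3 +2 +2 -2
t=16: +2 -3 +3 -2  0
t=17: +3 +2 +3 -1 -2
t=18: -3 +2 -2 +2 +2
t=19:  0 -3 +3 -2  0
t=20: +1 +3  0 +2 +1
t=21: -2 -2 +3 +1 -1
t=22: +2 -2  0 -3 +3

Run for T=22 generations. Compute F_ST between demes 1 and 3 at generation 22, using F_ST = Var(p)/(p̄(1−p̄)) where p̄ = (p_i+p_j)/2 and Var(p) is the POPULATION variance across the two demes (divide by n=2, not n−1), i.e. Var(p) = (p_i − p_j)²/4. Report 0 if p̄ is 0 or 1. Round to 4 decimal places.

t=0: k=[38 38 38 38 0]
t=1: x=[38.0000 38.0000 38.0000 35.9676 2.1885] k=[38 38 38 33 0]
t=2: x=[38.0000 38.0000 37.7277 31.6185 1.9012] k=[38 38 35 34 3]
t=3: x=[38.0000 37.8333 35.1365 32.4907 4.9099] k=[38 35 36 30 3]
t=4: x=[37.8299 35.1940 35.6371 29.0488 4.6816] k=[38 34 34 27 5]
t=5: x=[37.7732 34.1857 33.6534 26.4144 6.4677] k=[38 36 36 26 8]
t=6: x=[37.8866 36.0919 35.4736 25.8061 9.3291] k=[38 38 35 27 11]
t=7: x=[38.0000 37.8333 34.7547 26.7950 12.2820] k=[38 38 33 24 9]
t=8: x=[38.0000 37.7222 32.8246 23.9329 10.1846] k=[38 38 33 27 7]
t=9: x=[38.0000 37.7222 32.9884 26.4688 8.4153] k=[38 38 30 25 8]
t=10: x=[38.0000 37.5556 30.2267 24.5975 9.2727] k=[38 38 31 22 9]
t=11: x=[38.0000 37.6112 30.9473 22.0542 10.0720] k=[38 38 28 19 9]
t=12: x=[38.0000 37.4445 28.1279 19.2258 9.9031] k=[38 36 30 17 9]
t=13: x=[37.8866 35.7589 29.6798 17.5538 9.7904] k=[36 34 28 15 13]
t=14: x=[35.8285 33.7421 27.6899 15.8775 13.5321] k=[35 33 28 17 11]
t=15: x=[34.8019 32.7900 27.7447 17.5538 11.7218] k=[33 30 30 20 10]
t=16: x=[32.6975 30.1023 29.5158 20.2798 10.9258] k=[35 27 33 18 11]
t=17: x=[34.4635 27.6947 31.8962 18.7207 11.7778] k=[37 30 35 18 10]
t=18: x=[36.5738 30.6003 33.8271 18.7757 10.8135] k=[34 33 32 21 13]
t=19: x=[33.8333 32.9562 31.5038 21.4417 13.8668] k=[34 30 35 19 14]
t=20: x=[33.6644 30.4343 33.8817 19.8854 14.7124] k=[35 33 34 22 16]
t=21: x=[34.8019 33.1224 33.3259 22.6015 16.7858] k=[33 31 36 24 16]
t=22: x=[32.7538 31.3299 35.0918 24.4785 16.8965] k=[35 29 35 21 20]

0.0492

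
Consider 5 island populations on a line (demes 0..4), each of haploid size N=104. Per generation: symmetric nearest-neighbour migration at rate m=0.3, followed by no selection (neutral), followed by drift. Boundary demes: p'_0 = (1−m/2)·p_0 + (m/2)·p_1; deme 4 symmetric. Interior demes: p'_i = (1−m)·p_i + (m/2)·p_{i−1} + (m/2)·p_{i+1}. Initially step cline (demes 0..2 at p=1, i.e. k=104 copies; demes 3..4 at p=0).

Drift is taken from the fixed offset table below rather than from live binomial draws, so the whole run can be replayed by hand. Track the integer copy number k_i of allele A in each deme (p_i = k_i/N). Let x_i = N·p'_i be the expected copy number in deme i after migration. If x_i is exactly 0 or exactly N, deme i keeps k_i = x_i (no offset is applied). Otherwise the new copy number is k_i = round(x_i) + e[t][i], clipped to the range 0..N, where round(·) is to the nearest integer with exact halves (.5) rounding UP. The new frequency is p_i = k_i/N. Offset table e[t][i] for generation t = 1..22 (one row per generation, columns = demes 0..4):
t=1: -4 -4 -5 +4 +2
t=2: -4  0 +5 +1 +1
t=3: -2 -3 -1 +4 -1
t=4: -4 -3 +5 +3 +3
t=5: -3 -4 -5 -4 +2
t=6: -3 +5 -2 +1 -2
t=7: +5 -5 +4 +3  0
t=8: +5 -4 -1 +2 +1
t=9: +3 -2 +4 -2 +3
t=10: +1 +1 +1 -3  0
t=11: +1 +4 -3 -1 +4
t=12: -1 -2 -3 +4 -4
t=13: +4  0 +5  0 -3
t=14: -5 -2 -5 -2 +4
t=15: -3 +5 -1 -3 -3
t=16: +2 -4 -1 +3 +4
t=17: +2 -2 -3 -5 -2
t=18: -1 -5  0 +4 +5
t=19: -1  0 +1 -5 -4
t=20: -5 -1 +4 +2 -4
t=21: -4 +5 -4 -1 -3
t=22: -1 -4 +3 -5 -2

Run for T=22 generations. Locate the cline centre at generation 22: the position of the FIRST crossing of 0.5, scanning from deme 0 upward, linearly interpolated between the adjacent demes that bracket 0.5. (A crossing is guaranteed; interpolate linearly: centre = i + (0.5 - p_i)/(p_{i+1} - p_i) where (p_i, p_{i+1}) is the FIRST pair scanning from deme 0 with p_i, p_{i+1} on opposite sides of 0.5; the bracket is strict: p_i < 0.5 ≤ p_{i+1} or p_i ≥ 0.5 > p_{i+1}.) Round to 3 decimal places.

t=0: k=[104 104 104 0 0]
t=1: x=[104.0000 104.0000 88.4000 15.6000 0.0000] k=[104 104 83 20 0]
t=2: x=[104.0000 100.8500 76.7000 26.4500 3.0000] k=[104 101 82 27 4]
t=3: x=[103.5500 98.6000 76.6000 31.8000 7.4500] k=[102 96 76 36 6]
t=4: x=[101.1000 93.9000 73.0000 37.5000 10.5000] k=[97 91 78 41 14]
t=5: x=[96.1000 89.9500 74.4000 42.5000 18.0500] k=[93 86 69 39 20]
t=6: x=[91.9500 84.5000 67.0500 40.6500 22.8500] k=[89 90 65 42 21]
t=7: x=[89.1500 86.1000 65.3000 42.3000 24.1500] k=[94 81 69 45 24]
t=8: x=[92.0500 81.1500 67.2000 45.4500 27.1500] k=[97 77 66 47 28]
t=9: x=[94.0000 78.3500 64.8000 47.0000 30.8500] k=[97 76 69 45 34]
t=10: x=[93.8500 78.1000 66.4500 46.9500 35.6500] k=[95 79 67 44 36]
t=11: x=[92.6000 79.6000 65.3500 46.2500 37.2000] k=[94 84 62 45 41]
t=12: x=[92.5000 82.2000 62.7500 46.9500 41.6000] k=[92 80 60 51 38]
t=13: x=[90.2000 78.8000 61.6500 50.4000 39.9500] k=[94 79 67 50 37]
t=14: x=[91.7500 79.4500 66.2500 50.6000 38.9500] k=[87 77 61 49 43]
t=15: x=[85.5000 76.1000 61.6000 49.9000 43.9000] k=[83 81 61 47 41]
t=16: x=[82.7000 78.3000 61.9000 48.2000 41.9000] k=[85 74 61 51 46]
t=17: x=[83.3500 73.7000 61.4500 51.7500 46.7500] k=[85 72 58 47 45]
t=18: x=[83.0500 71.8500 58.4500 48.3500 45.3000] k=[82 67 58 52 50]
t=19: x=[79.7500 67.9000 58.4500 52.6000 50.3000] k=[79 68 59 48 46]
t=20: x=[77.3500 68.3000 58.7000 49.3500 46.3000] k=[72 67 63 51 42]
t=21: x=[71.2500 67.1500 61.8000 51.4500 43.3500] k=[67 72 58 50 40]
t=22: x=[67.7500 69.1500 58.9000 49.7000 41.5000] k=[67 65 62 45 40]

2.588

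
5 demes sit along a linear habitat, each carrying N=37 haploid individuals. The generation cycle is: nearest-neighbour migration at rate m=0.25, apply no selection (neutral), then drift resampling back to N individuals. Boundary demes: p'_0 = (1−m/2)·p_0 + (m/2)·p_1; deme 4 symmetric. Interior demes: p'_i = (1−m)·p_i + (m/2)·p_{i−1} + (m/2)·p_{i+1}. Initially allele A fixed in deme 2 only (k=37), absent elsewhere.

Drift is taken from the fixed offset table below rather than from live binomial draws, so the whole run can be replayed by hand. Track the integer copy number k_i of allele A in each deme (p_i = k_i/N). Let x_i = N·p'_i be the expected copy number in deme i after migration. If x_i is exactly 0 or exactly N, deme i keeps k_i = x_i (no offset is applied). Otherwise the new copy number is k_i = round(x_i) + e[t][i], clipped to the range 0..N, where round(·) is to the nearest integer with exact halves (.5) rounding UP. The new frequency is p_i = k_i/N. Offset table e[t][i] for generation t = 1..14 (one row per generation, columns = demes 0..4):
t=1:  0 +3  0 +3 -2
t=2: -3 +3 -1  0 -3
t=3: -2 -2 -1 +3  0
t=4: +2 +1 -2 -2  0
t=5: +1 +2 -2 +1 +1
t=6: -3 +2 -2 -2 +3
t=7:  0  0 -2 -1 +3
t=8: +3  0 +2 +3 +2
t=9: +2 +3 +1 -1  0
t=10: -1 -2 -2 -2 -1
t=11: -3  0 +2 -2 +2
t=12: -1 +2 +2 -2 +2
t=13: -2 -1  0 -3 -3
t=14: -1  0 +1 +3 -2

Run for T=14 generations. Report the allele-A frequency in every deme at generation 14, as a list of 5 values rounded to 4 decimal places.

[0.1622, 0.2973, 0.3243, 0.2703, 0.2162]

t=0: k=[0 0 37 0 0]
t=1: x=[0.0000 4.6250 27.7500 4.6250 0.0000] k=[0 8 28 8 0]
t=2: x=[1.0000 9.5000 23.0000 9.5000 1.0000] k=[0 13 22 10 0]
t=3: x=[1.6250 12.5000 19.3750 10.2500 1.2500] k=[0 11 18 13 1]
t=4: x=[1.3750 10.5000 16.5000 12.1250 2.5000] k=[3 12 15 10 3]
t=5: x=[4.1250 11.2500 14.0000 9.7500 3.8750] k=[5 13 12 11 5]
t=6: x=[6.0000 11.8750 12.0000 10.3750 5.7500] k=[3 14 10 8 9]
t=7: x=[4.3750 12.1250 10.2500 8.3750 8.8750] k=[4 12 8 7 12]
t=8: x=[5.0000 10.5000 8.3750 7.7500 11.3750] k=[8 11 10 11 13]
t=9: x=[8.3750 10.5000 10.2500 11.1250 12.7500] k=[10 14 11 10 13]
t=10: x=[10.5000 13.1250 11.2500 10.5000 12.6250] k=[10 11 9 9 12]
t=11: x=[10.1250 10.6250 9.2500 9.3750 11.6250] k=[7 11 11 7 14]
t=12: x=[7.5000 10.5000 10.5000 8.3750 13.1250] k=[7 13 13 6 15]
t=13: x=[7.7500 12.2500 12.1250 8.0000 13.8750] k=[6 11 12 5 11]
t=14: x=[6.6250 10.5000 11.0000 6.6250 10.2500] k=[6 11 12 10 8]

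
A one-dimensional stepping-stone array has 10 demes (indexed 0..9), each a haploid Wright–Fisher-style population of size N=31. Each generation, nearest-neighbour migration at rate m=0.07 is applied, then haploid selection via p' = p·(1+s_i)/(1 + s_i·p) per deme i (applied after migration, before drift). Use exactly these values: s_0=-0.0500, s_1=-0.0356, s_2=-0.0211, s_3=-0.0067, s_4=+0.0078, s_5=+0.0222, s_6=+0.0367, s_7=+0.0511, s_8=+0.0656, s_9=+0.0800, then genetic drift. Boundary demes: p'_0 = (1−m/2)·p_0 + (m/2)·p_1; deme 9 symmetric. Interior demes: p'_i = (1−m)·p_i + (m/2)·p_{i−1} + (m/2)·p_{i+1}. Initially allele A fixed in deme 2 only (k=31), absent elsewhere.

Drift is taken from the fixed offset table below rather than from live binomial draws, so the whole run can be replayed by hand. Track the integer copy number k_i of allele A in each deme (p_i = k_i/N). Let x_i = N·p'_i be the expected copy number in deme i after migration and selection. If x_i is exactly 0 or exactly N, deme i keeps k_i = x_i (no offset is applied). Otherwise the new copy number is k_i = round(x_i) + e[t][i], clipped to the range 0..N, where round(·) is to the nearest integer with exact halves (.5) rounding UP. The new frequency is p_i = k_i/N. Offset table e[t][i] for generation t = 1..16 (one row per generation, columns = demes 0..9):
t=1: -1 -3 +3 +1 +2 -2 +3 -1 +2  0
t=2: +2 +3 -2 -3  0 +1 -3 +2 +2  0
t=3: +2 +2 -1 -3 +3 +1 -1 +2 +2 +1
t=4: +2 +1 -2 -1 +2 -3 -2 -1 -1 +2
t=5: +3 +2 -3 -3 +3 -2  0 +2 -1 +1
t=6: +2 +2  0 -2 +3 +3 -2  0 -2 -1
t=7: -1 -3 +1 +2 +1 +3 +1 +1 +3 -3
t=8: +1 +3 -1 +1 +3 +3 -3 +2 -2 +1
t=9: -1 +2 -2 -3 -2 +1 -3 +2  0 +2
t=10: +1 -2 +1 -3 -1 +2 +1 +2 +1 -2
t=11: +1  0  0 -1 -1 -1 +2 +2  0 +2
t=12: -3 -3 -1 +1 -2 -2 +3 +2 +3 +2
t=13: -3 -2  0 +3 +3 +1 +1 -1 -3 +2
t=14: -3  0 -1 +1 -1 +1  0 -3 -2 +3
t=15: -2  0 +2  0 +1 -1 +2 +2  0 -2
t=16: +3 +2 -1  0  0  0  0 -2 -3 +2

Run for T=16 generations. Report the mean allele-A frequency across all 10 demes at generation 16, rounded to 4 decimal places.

t=0: k=[0 0 31 0 0 0 0 0 0 0]
t=1: x=[0.0000 1.0477 28.7866 1.0780 0.0000 0.0000 0.0000 0.0000 0.0000 0.0000] k=[0 0 31 2 0 0 0 0 0 0]
t=2: x=[0.0000 1.0477 28.8579 2.9271 0.0705 0.0000 0.0000 0.0000 0.0000 0.0000] k=[0 4 27 0 0 0 0 0 0 0]
t=3: x=[0.1330 4.5232 25.1495 0.9389 0.0000 0.0000 0.0000 0.0000 0.0000 0.0000] k=[2 7 24 0 0 0 0 0 0 0]
t=4: x=[2.0735 7.2173 22.4334 0.8345 0.0000 0.0000 0.0000 0.0000 0.0000 0.0000] k=[4 8 20 0 0 0 0 0 0 0]
t=5: x=[3.9594 8.0619 18.7222 0.6954 0.0000 0.0000 0.0000 0.0000 0.0000 0.0000] k=[7 10 16 0 0 0 0 0 0 0]
t=6: x=[6.8280 9.8597 15.0648 0.5563 0.0000 0.0000 0.0000 0.0000 0.0000 0.0000] k=[9 12 15 0 0 0 0 0 0 0]
t=7: x=[8.7787 11.7345 14.2057 0.5215 0.0000 0.0000 0.0000 0.0000 0.0000 0.0000] k=[8 9 15 3 0 0 0 0 0 0]
t=8: x=[7.7335 8.9426 14.2057 3.2952 0.1058 0.0000 0.0000 0.0000 0.0000 0.0000] k=[9 12 13 4 3 0 0 0 0 0]
t=9: x=[8.7787 11.6651 12.4906 4.2553 2.9507 0.1073 0.0000 0.0000 0.0000 0.0000] k=[8 14 10 1 1 1 0 0 0 0]
t=10: x=[7.9042 13.3737 9.6824 1.3066 1.0075 0.9857 0.0363 0.0000 0.0000 0.0000] k=[9 11 11 0 0 3 1 0 0 0]
t=11: x=[8.7444 10.6749 10.4666 0.3825 0.1058 2.8819 1.0717 0.0368 0.0000 0.0000] k=[10 11 10 0 0 2 3 2 0 0]
t=12: x=[9.6901 10.6749 9.5436 0.3477 0.0705 2.0058 3.0270 2.0587 0.0746 0.0000] k=[7 8 9 1 0 0 6 4 3 0]
t=13: x=[6.7600 7.7867 8.5523 1.2370 0.0353 0.2146 5.8900 4.2132 3.1030 0.1134] k=[4 6 9 4 3 1 7 3 0 2]
t=14: x=[3.8920 5.8608 8.5870 4.1159 2.9859 1.3072 6.8402 3.1742 0.1864 2.0741] k=[1 6 8 5 2 2 7 0 0 5]
t=15: x=[1.1184 5.7239 7.7009 4.9719 2.1203 2.2198 6.7688 0.2574 0.1864 5.1469] k=[0 6 10 5 3 1 9 2 0 3]
t=16: x=[0.1996 5.7581 9.5436 5.0764 3.0211 1.3786 8.6988 2.2780 0.1864 3.1034] k=[3 8 9 5 3 1 9 0 0 5]

0.1387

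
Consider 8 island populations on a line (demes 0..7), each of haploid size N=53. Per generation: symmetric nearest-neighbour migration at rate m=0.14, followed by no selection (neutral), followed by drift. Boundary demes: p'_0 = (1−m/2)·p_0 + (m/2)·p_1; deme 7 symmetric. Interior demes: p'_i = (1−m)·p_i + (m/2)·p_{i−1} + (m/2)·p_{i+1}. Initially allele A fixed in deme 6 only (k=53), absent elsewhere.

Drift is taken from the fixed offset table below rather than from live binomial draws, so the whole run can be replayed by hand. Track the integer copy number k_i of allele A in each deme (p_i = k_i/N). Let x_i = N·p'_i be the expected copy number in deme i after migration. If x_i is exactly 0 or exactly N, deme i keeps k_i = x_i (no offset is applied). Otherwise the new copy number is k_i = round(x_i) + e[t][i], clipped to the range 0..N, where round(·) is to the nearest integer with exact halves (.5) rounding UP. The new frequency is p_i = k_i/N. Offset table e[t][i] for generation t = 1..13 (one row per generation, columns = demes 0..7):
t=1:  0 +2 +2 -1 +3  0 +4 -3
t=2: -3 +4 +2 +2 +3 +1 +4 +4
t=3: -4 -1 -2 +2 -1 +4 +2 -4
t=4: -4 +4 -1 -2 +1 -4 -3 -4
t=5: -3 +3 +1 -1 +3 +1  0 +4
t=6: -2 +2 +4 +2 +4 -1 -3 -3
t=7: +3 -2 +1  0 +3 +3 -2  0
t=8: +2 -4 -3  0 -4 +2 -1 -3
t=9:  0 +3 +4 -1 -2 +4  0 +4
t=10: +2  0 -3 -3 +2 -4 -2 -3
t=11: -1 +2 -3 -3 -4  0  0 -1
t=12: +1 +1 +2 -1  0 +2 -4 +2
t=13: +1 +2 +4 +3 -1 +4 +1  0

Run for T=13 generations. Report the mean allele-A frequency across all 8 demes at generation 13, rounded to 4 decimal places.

0.1627

t=0: k=[0 0 0 0 0 0 53 0]
t=1: x=[0.0000 0.0000 0.0000 0.0000 0.0000 3.7100 45.5800 3.7100] k=[0 0 0 0 0 4 50 1]
t=2: x=[0.0000 0.0000 0.0000 0.0000 0.2800 6.9400 43.3500 4.4300] k=[0 0 0 0 3 8 47 8]
t=3: x=[0.0000 0.0000 0.0000 0.2100 3.1400 10.3800 41.5400 10.7300] k=[0 0 0 2 2 14 44 7]
t=4: x=[0.0000 0.0000 0.1400 1.8600 2.8400 15.2600 39.3100 9.5900] k=[0 0 0 0 4 11 36 6]
t=5: x=[0.0000 0.0000 0.0000 0.2800 4.2100 12.2600 32.1500 8.1000] k=[0 0 0 0 7 13 32 12]
t=6: x=[0.0000 0.0000 0.0000 0.4900 6.9300 13.9100 29.2700 13.4000] k=[0 0 0 2 11 13 26 10]
t=7: x=[0.0000 0.0000 0.1400 2.4900 10.5100 13.7700 23.9700 11.1200] k=[0 0 1 2 14 17 22 11]
t=8: x=[0.0000 0.0700 1.0000 2.7700 13.3700 17.1400 20.8800 11.7700] k=[0 0 0 3 9 19 20 9]
t=9: x=[0.0000 0.0000 0.2100 3.2100 9.2800 18.3700 19.1600 9.7700] k=[0 0 4 2 7 22 19 14]
t=10: x=[0.0000 0.2800 3.5800 2.4900 7.7000 20.7400 18.8600 14.3500] k=[0 0 1 0 10 17 17 11]
t=11: x=[0.0000 0.0700 0.8600 0.7700 9.7900 16.5100 16.5800 11.4200] k=[0 2 0 0 6 17 17 10]
t=12: x=[0.1400 1.7200 0.1400 0.4200 6.3500 16.2300 16.5100 10.4900] k=[1 3 2 0 6 18 13 12]
t=13: x=[1.1400 2.7900 1.9300 0.5600 6.4200 16.8100 13.2800 12.0700] k=[2 5 6 4 5 21 14 12]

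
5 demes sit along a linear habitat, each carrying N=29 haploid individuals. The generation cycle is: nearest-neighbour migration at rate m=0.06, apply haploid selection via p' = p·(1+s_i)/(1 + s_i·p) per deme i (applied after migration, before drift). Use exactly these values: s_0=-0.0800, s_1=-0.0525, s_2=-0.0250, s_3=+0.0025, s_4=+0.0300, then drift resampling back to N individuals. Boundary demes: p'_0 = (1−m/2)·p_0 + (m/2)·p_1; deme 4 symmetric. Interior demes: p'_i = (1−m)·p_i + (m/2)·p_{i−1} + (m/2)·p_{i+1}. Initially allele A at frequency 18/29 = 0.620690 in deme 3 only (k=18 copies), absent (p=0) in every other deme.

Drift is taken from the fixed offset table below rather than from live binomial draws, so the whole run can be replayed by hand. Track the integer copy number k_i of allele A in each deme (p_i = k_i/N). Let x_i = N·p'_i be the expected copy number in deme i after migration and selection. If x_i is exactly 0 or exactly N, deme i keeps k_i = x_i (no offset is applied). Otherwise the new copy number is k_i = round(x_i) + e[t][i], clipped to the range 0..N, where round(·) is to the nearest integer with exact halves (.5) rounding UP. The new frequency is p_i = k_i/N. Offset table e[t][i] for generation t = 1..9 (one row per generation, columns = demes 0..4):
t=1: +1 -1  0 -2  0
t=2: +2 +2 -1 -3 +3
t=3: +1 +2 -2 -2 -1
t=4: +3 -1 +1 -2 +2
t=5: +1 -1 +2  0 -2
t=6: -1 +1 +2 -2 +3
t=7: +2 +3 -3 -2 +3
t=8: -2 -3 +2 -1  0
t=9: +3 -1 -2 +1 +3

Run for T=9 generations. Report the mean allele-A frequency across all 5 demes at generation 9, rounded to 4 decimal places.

t=0: k=[0 0 0 18 0]
t=1: x=[0.0000 0.0000 0.5267 16.9376 0.5559] k=[0 0 1 15 1]
t=2: x=[0.0000 0.0284 1.3569 14.1781 1.4605] k=[0 2 0 11 4]
t=3: x=[0.0552 1.7874 0.3804 10.4767 4.3175] k=[1 4 0 8 3]
t=4: x=[1.0058 3.6158 0.3511 7.6240 3.2340] k=[4 3 1 6 5]
t=5: x=[3.6928 2.8293 1.1810 5.8316 5.1541] k=[5 2 3 6 3]
t=6: x=[4.5792 2.0164 2.9914 5.8316 3.1726] k=[4 3 5 4 6]
t=7: x=[3.6928 2.9442 4.8076 4.0988 6.0808] k=[6 6 2 2 9]
t=8: x=[5.6129 5.6312 2.0708 2.2151 8.9721] k=[4 3 4 1 9]
t=9: x=[3.6928 2.9155 3.7957 1.3332 8.9418] k=[7 2 2 2 12]

0.1724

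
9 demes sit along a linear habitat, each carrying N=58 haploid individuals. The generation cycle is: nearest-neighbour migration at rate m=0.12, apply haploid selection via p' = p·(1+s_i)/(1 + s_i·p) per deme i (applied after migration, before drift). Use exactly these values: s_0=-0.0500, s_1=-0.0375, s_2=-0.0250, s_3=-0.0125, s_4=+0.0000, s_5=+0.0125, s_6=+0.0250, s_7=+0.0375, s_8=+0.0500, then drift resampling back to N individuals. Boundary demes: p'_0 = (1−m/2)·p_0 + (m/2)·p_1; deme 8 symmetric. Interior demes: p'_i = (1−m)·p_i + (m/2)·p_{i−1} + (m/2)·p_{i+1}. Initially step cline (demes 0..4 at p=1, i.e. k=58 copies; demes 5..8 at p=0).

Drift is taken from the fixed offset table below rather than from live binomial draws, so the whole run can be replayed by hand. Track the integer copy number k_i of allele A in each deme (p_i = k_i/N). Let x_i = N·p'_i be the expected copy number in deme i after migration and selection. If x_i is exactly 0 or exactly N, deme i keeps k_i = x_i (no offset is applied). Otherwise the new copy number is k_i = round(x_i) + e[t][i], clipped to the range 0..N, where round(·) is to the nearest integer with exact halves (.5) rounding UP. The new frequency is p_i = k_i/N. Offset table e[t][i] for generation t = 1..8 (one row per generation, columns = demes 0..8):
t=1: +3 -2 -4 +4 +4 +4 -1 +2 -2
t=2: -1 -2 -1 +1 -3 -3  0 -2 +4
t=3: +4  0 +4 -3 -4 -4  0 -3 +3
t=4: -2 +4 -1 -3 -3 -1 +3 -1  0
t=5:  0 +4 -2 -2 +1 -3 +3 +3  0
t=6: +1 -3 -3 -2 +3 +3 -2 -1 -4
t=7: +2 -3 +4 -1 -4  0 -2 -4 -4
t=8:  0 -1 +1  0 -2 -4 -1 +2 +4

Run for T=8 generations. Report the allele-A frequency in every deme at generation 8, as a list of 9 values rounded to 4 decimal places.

t=0: k=[58 58 58 58 58 0 0 0 0]
t=1: x=[58.0000 58.0000 58.0000 58.0000 54.5200 3.5209 0.0000 0.0000 0.0000] k=[58 58 58 58 58 8 0 0 0]
t=2: x=[58.0000 58.0000 58.0000 58.0000 55.0000 10.6274 0.4919 0.0000 0.0000] k=[58 58 58 58 52 8 0 0 0]
t=3: x=[58.0000 58.0000 58.0000 57.6355 49.7200 10.2645 0.4919 0.0000 0.0000] k=[58 58 58 55 46 6 0 0 0]
t=4: x=[58.0000 58.0000 57.8154 54.6000 44.1400 8.1264 0.3689 0.0000 0.0000] k=[58 58 57 52 41 7 3 0 0]
t=5: x=[58.0000 57.9377 56.7289 51.5684 39.6200 8.8931 3.1324 0.1867 0.0000] k=[58 58 55 50 41 6 6 3 0]
t=6: x=[58.0000 57.8130 54.8044 49.6707 39.4400 8.1870 5.9506 3.1065 0.1890] k=[58 55 52 48 42 11 4 2 0]
t=7: x=[57.8106 54.8894 51.8012 47.7745 40.5000 12.5618 4.3993 2.0723 0.1260] k=[58 52 56 47 37 13 2 0 0]
t=8: x=[57.6212 52.4099 55.1522 46.8270 36.1600 13.9109 2.6007 0.1245 0.0000] k=[58 51 56 47 34 10 2 2 0]

[1.0000, 0.8793, 0.9655, 0.8103, 0.5862, 0.1724, 0.0345, 0.0345, 0.0000]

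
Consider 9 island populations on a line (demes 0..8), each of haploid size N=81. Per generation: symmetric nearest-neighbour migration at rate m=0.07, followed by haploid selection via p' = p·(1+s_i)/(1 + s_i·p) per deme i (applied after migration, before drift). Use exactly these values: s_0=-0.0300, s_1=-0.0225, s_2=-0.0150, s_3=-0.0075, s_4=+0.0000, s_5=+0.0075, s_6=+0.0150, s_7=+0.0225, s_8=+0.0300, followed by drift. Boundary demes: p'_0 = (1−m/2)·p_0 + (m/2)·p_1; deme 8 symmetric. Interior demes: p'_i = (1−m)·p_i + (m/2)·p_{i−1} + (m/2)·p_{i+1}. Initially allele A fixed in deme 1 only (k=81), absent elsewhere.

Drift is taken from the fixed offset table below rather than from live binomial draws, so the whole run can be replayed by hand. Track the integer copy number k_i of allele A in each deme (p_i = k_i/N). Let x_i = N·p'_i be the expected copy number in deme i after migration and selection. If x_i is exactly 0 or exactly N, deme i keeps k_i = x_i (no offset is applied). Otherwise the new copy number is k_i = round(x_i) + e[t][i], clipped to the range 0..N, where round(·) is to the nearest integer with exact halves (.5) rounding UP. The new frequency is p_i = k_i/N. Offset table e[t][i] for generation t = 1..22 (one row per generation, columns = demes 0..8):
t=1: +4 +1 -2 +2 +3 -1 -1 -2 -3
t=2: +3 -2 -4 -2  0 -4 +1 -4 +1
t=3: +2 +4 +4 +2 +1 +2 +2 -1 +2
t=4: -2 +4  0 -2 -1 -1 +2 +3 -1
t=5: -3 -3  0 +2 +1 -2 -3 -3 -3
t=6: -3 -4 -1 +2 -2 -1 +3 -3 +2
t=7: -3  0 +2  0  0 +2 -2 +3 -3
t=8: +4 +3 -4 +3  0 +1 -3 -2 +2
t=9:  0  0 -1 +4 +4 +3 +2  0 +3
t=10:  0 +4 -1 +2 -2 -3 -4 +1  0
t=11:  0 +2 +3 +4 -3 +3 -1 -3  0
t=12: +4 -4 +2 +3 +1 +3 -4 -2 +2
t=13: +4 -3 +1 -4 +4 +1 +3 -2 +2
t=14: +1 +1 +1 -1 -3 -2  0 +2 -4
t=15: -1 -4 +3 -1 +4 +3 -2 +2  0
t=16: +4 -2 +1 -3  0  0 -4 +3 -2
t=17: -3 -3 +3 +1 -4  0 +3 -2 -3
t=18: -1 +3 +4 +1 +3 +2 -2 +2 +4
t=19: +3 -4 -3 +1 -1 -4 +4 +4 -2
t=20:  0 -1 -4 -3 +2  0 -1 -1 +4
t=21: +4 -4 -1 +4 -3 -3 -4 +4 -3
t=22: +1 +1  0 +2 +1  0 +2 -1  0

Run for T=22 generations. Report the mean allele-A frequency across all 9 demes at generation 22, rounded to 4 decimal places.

t=0: k=[0 81 0 0 0 0 0 0 0]
t=1: x=[2.7528 75.2088 2.7939 0.0000 0.0000 0.0000 0.0000 0.0000 0.0000] k=[7 76 1 0 0 0 0 0 0]
t=2: x=[9.1645 70.7581 3.5385 0.0347 0.0000 0.0000 0.0000 0.0000 0.0000] k=[12 69 0 0 0 0 0 0 0]
t=3: x=[13.6459 64.2902 2.3798 0.0000 0.0000 0.0000 0.0000 0.0000 0.0000] k=[16 68 6 0 0 0 0 0 0]
t=4: x=[17.4002 63.7024 7.8522 0.2084 0.0000 0.0000 0.0000 0.0000 0.0000] k=[15 68 8 0 0 0 0 0 0]
t=5: x=[16.4521 63.7379 9.6903 0.2779 0.0000 0.0000 0.0000 0.0000 0.0000] k=[13 61 10 2 0 0 0 0 0]
t=6: x=[14.3174 57.1539 11.3566 2.1939 0.0700 0.0000 0.0000 0.0000 0.0000] k=[11 53 10 4 0 0 0 0 0]
t=7: x=[12.1520 49.5885 11.1489 4.0410 0.1400 0.0000 0.0000 0.0000 0.0000] k=[9 50 13 4 0 0 0 0 0]
t=8: x=[10.1612 46.8212 13.8060 4.1453 0.1400 0.0000 0.0000 0.0000 0.0000] k=[14 50 10 7 0 0 0 0 0]
t=9: x=[14.8863 46.8915 11.1489 6.8129 0.2450 0.0000 0.0000 0.0000 0.0000] k=[15 47 10 11 4 0 0 0 0]
t=10: x=[15.7303 44.1284 11.1835 10.6502 4.1050 0.1410 0.0000 0.0000 0.0000] k=[16 48 10 13 2 0 0 0 0]
t=11: x=[16.7124 45.0957 11.2874 12.4306 2.3150 0.0705 0.0000 0.0000 0.0000] k=[17 47 14 16 0 3 0 0 0]
t=12: x=[17.6263 44.3388 15.0390 15.2765 0.6650 2.8102 0.1066 0.0000 0.0000] k=[22 40 17 18 2 6 0 0 0]
t=13: x=[22.1366 38.1055 17.6306 17.3023 2.7000 5.6894 0.2131 0.0000 0.0000] k=[26 35 19 13 7 7 3 0 0]
t=14: x=[25.7768 33.6764 19.1283 12.9180 7.2100 6.9071 3.0788 0.1074 0.0000] k=[27 35 20 12 4 5 3 2 0]
t=15: x=[26.7317 33.7462 20.0164 11.9232 4.3150 4.9295 3.0788 2.0081 0.0721] k=[26 30 23 11 8 8 1 4 0]
t=16: x=[25.6037 29.1888 22.5781 11.2419 8.1050 7.8076 1.3699 3.8355 0.1442] k=[30 27 24 8 8 8 0 7 0]
t=17: x=[29.3228 26.5919 23.2934 8.5025 8.0000 7.7723 0.5328 6.6445 0.2523] k=[26 24 26 10 4 8 4 5 0]
t=18: x=[25.3960 23.7561 25.1074 10.2822 4.3500 7.7723 4.2344 4.8913 0.1802] k=[24 27 29 11 7 10 2 7 4]
t=19: x=[23.5925 26.5572 28.0224 11.4160 7.2450 9.6785 2.4907 6.8584 4.2217] k=[27 23 25 12 6 6 6 11 2]
t=20: x=[26.3160 22.8350 24.2176 12.1670 6.2100 6.0416 6.2605 10.7152 2.3824] k=[26 22 20 9 8 6 5 10 6]
t=21: x=[25.3268 21.7065 19.4607 9.2879 7.9650 6.0769 5.2831 9.8763 6.3099] k=[29 18 18 13 5 3 1 14 3]
t=22: x=[28.0539 18.0636 17.6158 12.8136 5.2100 3.0217 1.5474 13.4071 3.4822] k=[29 19 18 15 6 3 4 12 3]

0.1495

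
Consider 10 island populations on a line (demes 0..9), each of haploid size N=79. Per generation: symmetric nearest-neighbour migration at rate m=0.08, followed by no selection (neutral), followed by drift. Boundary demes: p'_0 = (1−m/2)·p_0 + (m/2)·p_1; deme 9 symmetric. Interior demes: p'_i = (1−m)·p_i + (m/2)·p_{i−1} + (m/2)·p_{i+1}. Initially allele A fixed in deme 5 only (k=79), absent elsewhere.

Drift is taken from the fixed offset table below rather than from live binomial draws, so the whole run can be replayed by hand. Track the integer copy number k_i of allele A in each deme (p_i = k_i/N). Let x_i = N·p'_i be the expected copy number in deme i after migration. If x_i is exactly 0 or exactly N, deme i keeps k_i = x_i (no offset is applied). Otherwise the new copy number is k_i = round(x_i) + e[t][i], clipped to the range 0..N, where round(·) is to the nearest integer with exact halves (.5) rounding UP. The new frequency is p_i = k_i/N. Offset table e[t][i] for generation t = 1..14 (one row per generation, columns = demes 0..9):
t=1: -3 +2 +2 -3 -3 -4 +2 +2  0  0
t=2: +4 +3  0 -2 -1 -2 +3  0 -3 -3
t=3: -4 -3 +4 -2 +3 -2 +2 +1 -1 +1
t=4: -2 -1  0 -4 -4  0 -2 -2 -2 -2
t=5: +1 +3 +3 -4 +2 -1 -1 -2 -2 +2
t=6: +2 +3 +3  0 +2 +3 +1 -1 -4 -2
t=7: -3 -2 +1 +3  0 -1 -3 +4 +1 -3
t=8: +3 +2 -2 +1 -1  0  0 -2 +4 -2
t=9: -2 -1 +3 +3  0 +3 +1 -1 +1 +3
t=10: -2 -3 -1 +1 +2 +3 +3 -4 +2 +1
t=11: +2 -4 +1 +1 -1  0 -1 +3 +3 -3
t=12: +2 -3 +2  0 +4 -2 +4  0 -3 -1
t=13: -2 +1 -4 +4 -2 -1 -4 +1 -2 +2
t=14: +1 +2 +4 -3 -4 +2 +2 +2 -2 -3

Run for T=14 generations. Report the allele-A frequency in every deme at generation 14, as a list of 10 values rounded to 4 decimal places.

t=0: k=[0 0 0 0 0 79 0 0 0 0]
t=1: x=[0.0000 0.0000 0.0000 0.0000 3.1600 72.6800 3.1600 0.0000 0.0000 0.0000] k=[0 0 0 0 0 69 5 0 0 0]
t=2: x=[0.0000 0.0000 0.0000 0.0000 2.7600 63.6800 7.3600 0.2000 0.0000 0.0000] k=[0 0 0 0 2 62 10 0 0 0]
t=3: x=[0.0000 0.0000 0.0000 0.0800 4.3200 57.5200 11.6800 0.4000 0.0000 0.0000] k=[0 0 0 0 7 56 14 1 0 0]
t=4: x=[0.0000 0.0000 0.0000 0.2800 8.6800 52.3600 15.1600 1.4800 0.0400 0.0000] k=[0 0 0 0 5 52 13 0 0 0]
t=5: x=[0.0000 0.0000 0.0000 0.2000 6.6800 48.5600 14.0400 0.5200 0.0000 0.0000] k=[0 0 0 0 9 48 13 0 0 0]
t=6: x=[0.0000 0.0000 0.0000 0.3600 10.2000 45.0400 13.8800 0.5200 0.0000 0.0000] k=[0 0 0 0 12 48 15 0 0 0]
t=7: x=[0.0000 0.0000 0.0000 0.4800 12.9600 45.2400 15.7200 0.6000 0.0000 0.0000] k=[0 0 0 3 13 44 13 5 0 0]
t=8: x=[0.0000 0.0000 0.1200 3.2800 13.8400 41.5200 13.9200 5.1200 0.2000 0.0000] k=[0 0 0 4 13 42 14 3 4 0]
t=9: x=[0.0000 0.0000 0.1600 4.2000 13.8000 39.7200 14.6800 3.4800 3.8000 0.1600] k=[0 0 3 7 14 43 16 2 5 3]
t=10: x=[0.0000 0.1200 3.0400 7.1200 14.8800 40.7600 16.5200 2.6800 4.8000 3.0800] k=[0 0 2 8 17 44 20 0 7 4]
t=11: x=[0.0000 0.0800 2.1600 8.1200 17.7200 41.9600 20.1600 1.0800 6.6000 4.1200] k=[0 0 3 9 17 42 19 4 10 1]
t=12: x=[0.0000 0.1200 3.1200 9.0800 17.6800 40.0800 19.3200 4.8400 9.4000 1.3600] k=[0 0 5 9 22 38 23 5 6 0]
t=13: x=[0.0000 0.2000 4.9600 9.3600 22.1200 36.7600 22.8800 5.7600 5.7200 0.2400] k=[0 1 1 13 20 36 19 7 4 2]
t=14: x=[0.0400 0.9600 1.4800 12.8000 20.3600 34.6800 19.2000 7.3600 4.0400 2.0800] k=[1 3 5 10 16 37 21 9 2 0]

[0.0127, 0.0380, 0.0633, 0.1266, 0.2025, 0.4684, 0.2658, 0.1139, 0.0253, 0.0000]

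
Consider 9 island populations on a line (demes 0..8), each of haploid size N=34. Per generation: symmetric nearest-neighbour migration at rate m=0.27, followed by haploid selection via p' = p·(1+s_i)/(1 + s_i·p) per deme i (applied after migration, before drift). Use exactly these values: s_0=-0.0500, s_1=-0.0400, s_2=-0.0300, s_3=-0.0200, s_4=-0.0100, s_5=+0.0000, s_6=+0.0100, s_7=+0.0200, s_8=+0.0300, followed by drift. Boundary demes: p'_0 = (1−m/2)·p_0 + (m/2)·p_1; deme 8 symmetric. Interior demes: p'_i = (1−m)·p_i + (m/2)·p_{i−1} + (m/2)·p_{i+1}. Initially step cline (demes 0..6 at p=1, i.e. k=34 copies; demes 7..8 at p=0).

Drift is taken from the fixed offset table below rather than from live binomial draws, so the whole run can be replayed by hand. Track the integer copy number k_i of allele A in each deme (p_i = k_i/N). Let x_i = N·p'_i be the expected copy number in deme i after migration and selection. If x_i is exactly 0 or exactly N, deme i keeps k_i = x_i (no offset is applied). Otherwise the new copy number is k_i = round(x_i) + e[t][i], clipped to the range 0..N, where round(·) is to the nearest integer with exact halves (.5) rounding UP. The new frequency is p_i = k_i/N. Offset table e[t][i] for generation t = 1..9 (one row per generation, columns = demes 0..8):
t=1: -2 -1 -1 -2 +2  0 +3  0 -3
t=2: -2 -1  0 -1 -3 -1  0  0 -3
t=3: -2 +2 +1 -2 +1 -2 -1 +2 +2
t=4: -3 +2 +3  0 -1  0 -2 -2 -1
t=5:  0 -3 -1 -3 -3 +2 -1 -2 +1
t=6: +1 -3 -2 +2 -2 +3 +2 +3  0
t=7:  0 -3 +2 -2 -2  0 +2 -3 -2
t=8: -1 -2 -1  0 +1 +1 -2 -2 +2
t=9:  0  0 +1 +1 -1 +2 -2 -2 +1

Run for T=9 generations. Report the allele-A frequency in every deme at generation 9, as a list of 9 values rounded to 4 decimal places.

[0.9706, 0.9118, 0.9412, 0.9118, 0.8235, 0.9412, 0.5882, 0.2941, 0.2647]

t=0: k=[34 34 34 34 34 34 34 0 0]
t=1: x=[34.0000 34.0000 34.0000 34.0000 34.0000 34.0000 29.4494 4.6692 0.0000] k=[34 34 34 34 34 34 32 5 0]
t=2: x=[34.0000 34.0000 34.0000 34.0000 34.0000 33.7300 28.6699 8.0915 0.6948] k=[34 34 34 34 34 33 29 8 0]
t=3: x=[34.0000 34.0000 34.0000 34.0000 33.8636 32.5950 26.7619 9.8933 1.1113] k=[34 34 34 34 34 31 26 12 3]
t=4: x=[34.0000 34.0000 34.0000 34.0000 33.5910 30.7300 24.8517 12.8328 4.3254] k=[34 34 34 34 33 31 23 11 3]
t=5: x=[34.0000 34.0000 34.0000 33.8623 32.8539 30.1900 22.5357 11.6914 4.1873] k=[34 34 34 31 30 32 22 10 5]
t=6: x=[34.0000 34.0000 33.5826 31.2188 30.3726 30.3800 21.8079 11.0925 5.8161] k=[34 34 32 33 28 33 24 14 6]
t=7: x=[34.0000 33.7188 32.3581 32.1551 29.3095 31.1100 23.9356 14.4342 7.2471] k=[34 31 34 30 27 31 26 11 5]
t=8: x=[33.5740 31.7249 33.0266 30.0653 27.8948 29.7850 24.7173 12.3704 5.9538] k=[33 30 32 30 29 31 23 10 8]
t=9: x=[32.5243 30.5505 31.3875 30.0653 29.3649 29.6500 22.4012 11.6361 8.4564] k=[33 31 32 31 28 32 20 10 9]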